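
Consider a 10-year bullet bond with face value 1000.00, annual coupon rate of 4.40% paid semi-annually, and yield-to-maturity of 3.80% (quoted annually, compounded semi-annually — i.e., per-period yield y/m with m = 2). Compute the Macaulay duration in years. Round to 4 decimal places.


Coupon per period c = face * coupon_rate / m = 22.000000
Periods per year m = 2; per-period yield y/m = 0.019000
Number of cashflows N = 20
Cashflows (t years, CF_t, discount factor 1/(1+y/m)^(m*t), PV):
  t = 0.5000: CF_t = 22.000000, DF = 0.981354, PV = 21.589794
  t = 1.0000: CF_t = 22.000000, DF = 0.963056, PV = 21.187236
  t = 1.5000: CF_t = 22.000000, DF = 0.945099, PV = 20.792185
  t = 2.0000: CF_t = 22.000000, DF = 0.927477, PV = 20.404499
  t = 2.5000: CF_t = 22.000000, DF = 0.910184, PV = 20.024043
  t = 3.0000: CF_t = 22.000000, DF = 0.893213, PV = 19.650680
  t = 3.5000: CF_t = 22.000000, DF = 0.876558, PV = 19.284278
  t = 4.0000: CF_t = 22.000000, DF = 0.860214, PV = 18.924709
  t = 4.5000: CF_t = 22.000000, DF = 0.844175, PV = 18.571844
  t = 5.0000: CF_t = 22.000000, DF = 0.828434, PV = 18.225558
  t = 5.5000: CF_t = 22.000000, DF = 0.812988, PV = 17.885729
  t = 6.0000: CF_t = 22.000000, DF = 0.797829, PV = 17.552237
  t = 6.5000: CF_t = 22.000000, DF = 0.782953, PV = 17.224963
  t = 7.0000: CF_t = 22.000000, DF = 0.768354, PV = 16.903791
  t = 7.5000: CF_t = 22.000000, DF = 0.754028, PV = 16.588607
  t = 8.0000: CF_t = 22.000000, DF = 0.739968, PV = 16.279300
  t = 8.5000: CF_t = 22.000000, DF = 0.726171, PV = 15.975761
  t = 9.0000: CF_t = 22.000000, DF = 0.712631, PV = 15.677881
  t = 9.5000: CF_t = 22.000000, DF = 0.699343, PV = 15.385556
  t = 10.0000: CF_t = 1022.000000, DF = 0.686304, PV = 701.402348
Price P = sum_t PV_t = 1049.531000
Macaulay numerator sum_t t * PV_t:
  t * PV_t at t = 0.5000: 10.794897
  t * PV_t at t = 1.0000: 21.187236
  t * PV_t at t = 1.5000: 31.188277
  t * PV_t at t = 2.0000: 40.808999
  t * PV_t at t = 2.5000: 50.060107
  t * PV_t at t = 3.0000: 58.952039
  t * PV_t at t = 3.5000: 67.494974
  t * PV_t at t = 4.0000: 75.698836
  t * PV_t at t = 4.5000: 83.573298
  t * PV_t at t = 5.0000: 91.127791
  t * PV_t at t = 5.5000: 98.371512
  t * PV_t at t = 6.0000: 105.313422
  t * PV_t at t = 6.5000: 111.962257
  t * PV_t at t = 7.0000: 118.326534
  t * PV_t at t = 7.5000: 124.414553
  t * PV_t at t = 8.0000: 130.234403
  t * PV_t at t = 8.5000: 135.793968
  t * PV_t at t = 9.0000: 141.100931
  t * PV_t at t = 9.5000: 146.162778
  t * PV_t at t = 10.0000: 7014.023485
Macaulay duration D = (sum_t t * PV_t) / P = 8656.590297 / 1049.531000 = 8.248056

Answer: Macaulay duration = 8.2481 years


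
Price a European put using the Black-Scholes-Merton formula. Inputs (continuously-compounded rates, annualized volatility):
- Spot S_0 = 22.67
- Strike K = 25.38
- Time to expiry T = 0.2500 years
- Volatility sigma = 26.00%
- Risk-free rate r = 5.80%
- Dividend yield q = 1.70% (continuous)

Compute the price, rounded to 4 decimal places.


d1 = (ln(S/K) + (r - q + 0.5*sigma^2) * T) / (sigma * sqrt(T)) = -0.72476152
d2 = d1 - sigma * sqrt(T) = -0.85476152
exp(-rT) = 0.98560462; exp(-qT) = 0.99575902
P = K * exp(-rT) * N(-d2) - S_0 * exp(-qT) * N(-d1)
N(-d1) = 0.76570083; N(-d2) = 0.80365841
P = 25.3800 * 0.98560462 * 0.80365841 - 22.6700 * 0.99575902 * 0.76570083 = 2.8184

Answer: Price = 2.8184


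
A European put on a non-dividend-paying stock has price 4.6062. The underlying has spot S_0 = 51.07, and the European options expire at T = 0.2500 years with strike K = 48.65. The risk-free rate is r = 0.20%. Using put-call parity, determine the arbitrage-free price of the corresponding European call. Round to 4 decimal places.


Answer: Call price = 7.0505

Derivation:
Put-call parity: C - P = S_0 * exp(-qT) - K * exp(-rT).
S_0 * exp(-qT) = 51.0700 * 1.00000000 = 51.07000000
K * exp(-rT) = 48.6500 * 0.99950012 = 48.62568108
C = P + S*exp(-qT) - K*exp(-rT)
C = 4.6062 + 51.07000000 - 48.62568108 = 7.0505


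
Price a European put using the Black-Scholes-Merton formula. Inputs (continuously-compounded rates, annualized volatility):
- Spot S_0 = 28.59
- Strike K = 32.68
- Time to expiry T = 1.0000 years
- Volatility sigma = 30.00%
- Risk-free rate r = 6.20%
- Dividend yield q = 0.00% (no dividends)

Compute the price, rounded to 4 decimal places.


Answer: Price = 4.6981

Derivation:
d1 = (ln(S/K) + (r - q + 0.5*sigma^2) * T) / (sigma * sqrt(T)) = -0.08902088
d2 = d1 - sigma * sqrt(T) = -0.38902088
exp(-rT) = 0.93988289; exp(-qT) = 1.00000000
P = K * exp(-rT) * N(-d2) - S_0 * exp(-qT) * N(-d1)
N(-d1) = 0.53546734; N(-d2) = 0.65136965
P = 32.6800 * 0.93988289 * 0.65136965 - 28.5900 * 1.00000000 * 0.53546734 = 4.6981


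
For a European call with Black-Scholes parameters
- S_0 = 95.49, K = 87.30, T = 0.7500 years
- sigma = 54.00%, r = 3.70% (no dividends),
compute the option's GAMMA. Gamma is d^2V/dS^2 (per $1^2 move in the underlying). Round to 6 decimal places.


Answer: Gamma = 0.007943

Derivation:
d1 = 0.4849123579; d2 = 0.0172586399
phi(d1) = 0.3546909150; exp(-qT) = 1.0000000000; exp(-rT) = 0.9726314943
Gamma = exp(-qT) * phi(d1) / (S * sigma * sqrt(T)) = 1.0000000000 * 0.3546909150 / (95.4900 * 0.5400 * 0.8660254038) = 0.007943


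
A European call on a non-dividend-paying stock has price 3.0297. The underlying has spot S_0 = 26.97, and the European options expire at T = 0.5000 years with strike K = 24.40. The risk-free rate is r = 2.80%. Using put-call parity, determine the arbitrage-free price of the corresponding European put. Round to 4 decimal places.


Put-call parity: C - P = S_0 * exp(-qT) - K * exp(-rT).
S_0 * exp(-qT) = 26.9700 * 1.00000000 = 26.97000000
K * exp(-rT) = 24.4000 * 0.98609754 = 24.06078008
P = C - S*exp(-qT) + K*exp(-rT)
P = 3.0297 - 26.97000000 + 24.06078008 = 0.1205

Answer: Put price = 0.1205


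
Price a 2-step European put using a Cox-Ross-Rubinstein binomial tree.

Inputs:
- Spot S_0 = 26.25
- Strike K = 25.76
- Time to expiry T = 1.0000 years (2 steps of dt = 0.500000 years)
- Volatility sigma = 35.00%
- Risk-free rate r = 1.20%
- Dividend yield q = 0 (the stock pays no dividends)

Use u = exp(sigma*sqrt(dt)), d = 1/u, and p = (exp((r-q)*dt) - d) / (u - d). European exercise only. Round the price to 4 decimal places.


Answer: Price = V(0,0) = 2.9116

Derivation:
dt = T/N = 0.500000
u = exp(sigma*sqrt(dt)) = 1.280803; d = 1/u = 0.780760
p = (exp((r-q)*dt) - d) / (u - d) = 0.450477
Discount per step: exp(-r*dt) = 0.994018
Stock lattice S(k, i) with i counting down-moves:
  k=0: S(0,0) = 26.2500
  k=1: S(1,0) = 33.6211; S(1,1) = 20.4950
  k=2: S(2,0) = 43.0620; S(2,1) = 26.2500; S(2,2) = 16.0016
Terminal payoffs V(N, i) = max(K - S_T, 0):
  V(2,0) = 0.000000; V(2,1) = 0.000000; V(2,2) = 9.758360
Backward induction: V(k, i) = exp(-r*dt) * [p * V(k+1, i) + (1-p) * V(k+1, i+1)].
  V(1,0) = exp(-r*dt) * [p*0.000000 + (1-p)*0.000000] = 0.000000
  V(1,1) = exp(-r*dt) * [p*0.000000 + (1-p)*9.758360] = 5.330364
  V(0,0) = exp(-r*dt) * [p*0.000000 + (1-p)*5.330364] = 2.911635


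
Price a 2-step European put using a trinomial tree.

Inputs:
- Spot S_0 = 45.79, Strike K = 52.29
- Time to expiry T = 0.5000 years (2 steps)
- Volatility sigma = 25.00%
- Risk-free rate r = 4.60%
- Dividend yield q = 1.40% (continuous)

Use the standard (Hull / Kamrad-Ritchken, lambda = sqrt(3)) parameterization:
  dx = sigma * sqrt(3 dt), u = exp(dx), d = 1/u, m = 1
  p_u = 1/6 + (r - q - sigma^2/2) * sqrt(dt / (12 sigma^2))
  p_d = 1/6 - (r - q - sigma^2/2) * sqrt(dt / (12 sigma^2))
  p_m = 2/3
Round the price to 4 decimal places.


dt = T/N = 0.250000; dx = sigma*sqrt(3*dt) = 0.216506
u = exp(dx) = 1.241731; d = 1/u = 0.805327
p_u = 0.167100, p_m = 0.666667, p_d = 0.166234
Discount per step: exp(-r*dt) = 0.988566
Stock lattice S(k, j) with j the centered position index:
  k=0: S(0,+0) = 45.7900
  k=1: S(1,-1) = 36.8759; S(1,+0) = 45.7900; S(1,+1) = 56.8589
  k=2: S(2,-2) = 29.6972; S(2,-1) = 36.8759; S(2,+0) = 45.7900; S(2,+1) = 56.8589; S(2,+2) = 70.6034
Terminal payoffs V(N, j) = max(K - S_T, 0):
  V(2,-2) = 22.592792; V(2,-1) = 15.414057; V(2,+0) = 6.500000; V(2,+1) = 0.000000; V(2,+2) = 0.000000
Backward induction: V(k, j) = exp(-r*dt) * [p_u * V(k+1, j+1) + p_m * V(k+1, j) + p_d * V(k+1, j-1)]
  V(1,-1) = exp(-r*dt) * [p_u*6.500000 + p_m*15.414057 + p_d*22.592792] = 14.945009
  V(1,+0) = exp(-r*dt) * [p_u*0.000000 + p_m*6.500000 + p_d*15.414057] = 6.816822
  V(1,+1) = exp(-r*dt) * [p_u*0.000000 + p_m*0.000000 + p_d*6.500000] = 1.068164
  V(0,+0) = exp(-r*dt) * [p_u*1.068164 + p_m*6.816822 + p_d*14.945009] = 7.124991

Answer: Price = V(0,0) = 7.1250


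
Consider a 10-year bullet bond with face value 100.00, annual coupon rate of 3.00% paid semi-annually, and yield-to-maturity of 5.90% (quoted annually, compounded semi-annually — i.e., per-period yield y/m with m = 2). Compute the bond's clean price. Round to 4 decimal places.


Answer: Price = 78.3276

Derivation:
Coupon per period c = face * coupon_rate / m = 1.500000
Periods per year m = 2; per-period yield y/m = 0.029500
Number of cashflows N = 20
Cashflows (t years, CF_t, discount factor 1/(1+y/m)^(m*t), PV):
  t = 0.5000: CF_t = 1.500000, DF = 0.971345, PV = 1.457018
  t = 1.0000: CF_t = 1.500000, DF = 0.943512, PV = 1.415268
  t = 1.5000: CF_t = 1.500000, DF = 0.916476, PV = 1.374714
  t = 2.0000: CF_t = 1.500000, DF = 0.890214, PV = 1.335322
  t = 2.5000: CF_t = 1.500000, DF = 0.864706, PV = 1.297058
  t = 3.0000: CF_t = 1.500000, DF = 0.839928, PV = 1.259892
  t = 3.5000: CF_t = 1.500000, DF = 0.815860, PV = 1.223790
  t = 4.0000: CF_t = 1.500000, DF = 0.792482, PV = 1.188722
  t = 4.5000: CF_t = 1.500000, DF = 0.769773, PV = 1.154660
  t = 5.0000: CF_t = 1.500000, DF = 0.747716, PV = 1.121574
  t = 5.5000: CF_t = 1.500000, DF = 0.726290, PV = 1.089435
  t = 6.0000: CF_t = 1.500000, DF = 0.705479, PV = 1.058218
  t = 6.5000: CF_t = 1.500000, DF = 0.685263, PV = 1.027895
  t = 7.0000: CF_t = 1.500000, DF = 0.665627, PV = 0.998441
  t = 7.5000: CF_t = 1.500000, DF = 0.646554, PV = 0.969831
  t = 8.0000: CF_t = 1.500000, DF = 0.628027, PV = 0.942041
  t = 8.5000: CF_t = 1.500000, DF = 0.610031, PV = 0.915047
  t = 9.0000: CF_t = 1.500000, DF = 0.592551, PV = 0.888826
  t = 9.5000: CF_t = 1.500000, DF = 0.575572, PV = 0.863357
  t = 10.0000: CF_t = 101.500000, DF = 0.559079, PV = 56.746493
Price P = sum_t PV_t = 78.327599


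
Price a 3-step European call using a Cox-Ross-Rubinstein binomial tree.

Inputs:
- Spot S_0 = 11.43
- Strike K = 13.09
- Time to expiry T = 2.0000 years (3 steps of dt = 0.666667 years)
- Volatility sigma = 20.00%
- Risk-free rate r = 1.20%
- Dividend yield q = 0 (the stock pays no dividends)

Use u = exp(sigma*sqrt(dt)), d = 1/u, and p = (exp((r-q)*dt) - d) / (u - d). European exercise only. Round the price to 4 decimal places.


Answer: Price = V(0,0) = 0.7451

Derivation:
dt = T/N = 0.666667
u = exp(sigma*sqrt(dt)) = 1.177389; d = 1/u = 0.849337
p = (exp((r-q)*dt) - d) / (u - d) = 0.483750
Discount per step: exp(-r*dt) = 0.992032
Stock lattice S(k, i) with i counting down-moves:
  k=0: S(0,0) = 11.4300
  k=1: S(1,0) = 13.4576; S(1,1) = 9.7079
  k=2: S(2,0) = 15.8448; S(2,1) = 11.4300; S(2,2) = 8.2453
  k=3: S(3,0) = 18.6555; S(3,1) = 13.4576; S(3,2) = 9.7079; S(3,3) = 7.0030
Terminal payoffs V(N, i) = max(S_T - K, 0):
  V(3,0) = 5.565470; V(3,1) = 0.367557; V(3,2) = 0.000000; V(3,3) = 0.000000
Backward induction: V(k, i) = exp(-r*dt) * [p * V(k+1, i) + (1-p) * V(k+1, i+1)].
  V(2,0) = exp(-r*dt) * [p*5.565470 + (1-p)*0.367557] = 2.859082
  V(2,1) = exp(-r*dt) * [p*0.367557 + (1-p)*0.000000] = 0.176389
  V(2,2) = exp(-r*dt) * [p*0.000000 + (1-p)*0.000000] = 0.000000
  V(1,0) = exp(-r*dt) * [p*2.859082 + (1-p)*0.176389] = 1.462395
  V(1,1) = exp(-r*dt) * [p*0.176389 + (1-p)*0.000000] = 0.084648
  V(0,0) = exp(-r*dt) * [p*1.462395 + (1-p)*0.084648] = 0.745148


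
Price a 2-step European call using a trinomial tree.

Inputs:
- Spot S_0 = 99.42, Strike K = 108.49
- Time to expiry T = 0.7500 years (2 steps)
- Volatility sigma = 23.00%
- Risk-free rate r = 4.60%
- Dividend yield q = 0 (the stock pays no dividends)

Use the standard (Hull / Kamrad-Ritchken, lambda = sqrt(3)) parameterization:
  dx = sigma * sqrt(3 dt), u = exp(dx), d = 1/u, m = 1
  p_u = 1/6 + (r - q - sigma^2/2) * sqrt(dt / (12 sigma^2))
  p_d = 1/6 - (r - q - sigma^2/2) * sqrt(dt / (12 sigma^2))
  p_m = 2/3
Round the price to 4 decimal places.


dt = T/N = 0.375000; dx = sigma*sqrt(3*dt) = 0.243952
u = exp(dx) = 1.276283; d = 1/u = 0.783525
p_u = 0.181693, p_m = 0.666667, p_d = 0.151641
Discount per step: exp(-r*dt) = 0.982898
Stock lattice S(k, j) with j the centered position index:
  k=0: S(0,+0) = 99.4200
  k=1: S(1,-1) = 77.8981; S(1,+0) = 99.4200; S(1,+1) = 126.8880
  k=2: S(2,-2) = 61.0351; S(2,-1) = 77.8981; S(2,+0) = 99.4200; S(2,+1) = 126.8880; S(2,+2) = 161.9450
Terminal payoffs V(N, j) = max(S_T - K, 0):
  V(2,-2) = 0.000000; V(2,-1) = 0.000000; V(2,+0) = 0.000000; V(2,+1) = 18.398042; V(2,+2) = 53.455034
Backward induction: V(k, j) = exp(-r*dt) * [p_u * V(k+1, j+1) + p_m * V(k+1, j) + p_d * V(k+1, j-1)]
  V(1,-1) = exp(-r*dt) * [p_u*0.000000 + p_m*0.000000 + p_d*0.000000] = 0.000000
  V(1,+0) = exp(-r*dt) * [p_u*18.398042 + p_m*0.000000 + p_d*0.000000] = 3.285621
  V(1,+1) = exp(-r*dt) * [p_u*53.455034 + p_m*18.398042 + p_d*0.000000] = 21.601885
  V(0,+0) = exp(-r*dt) * [p_u*21.601885 + p_m*3.285621 + p_d*0.000000] = 6.010734

Answer: Price = V(0,0) = 6.0107


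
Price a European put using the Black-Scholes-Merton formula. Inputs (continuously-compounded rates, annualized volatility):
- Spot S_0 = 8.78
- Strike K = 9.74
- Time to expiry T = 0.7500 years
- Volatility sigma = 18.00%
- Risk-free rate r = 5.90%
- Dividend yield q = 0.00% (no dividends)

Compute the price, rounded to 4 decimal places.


d1 = (ln(S/K) + (r - q + 0.5*sigma^2) * T) / (sigma * sqrt(T)) = -0.30384476
d2 = d1 - sigma * sqrt(T) = -0.45972933
exp(-rT) = 0.95671475; exp(-qT) = 1.00000000
P = K * exp(-rT) * N(-d2) - S_0 * exp(-qT) * N(-d1)
N(-d1) = 0.61937692; N(-d2) = 0.67714474
P = 9.7400 * 0.95671475 * 0.67714474 - 8.7800 * 1.00000000 * 0.61937692 = 0.8718

Answer: Price = 0.8718


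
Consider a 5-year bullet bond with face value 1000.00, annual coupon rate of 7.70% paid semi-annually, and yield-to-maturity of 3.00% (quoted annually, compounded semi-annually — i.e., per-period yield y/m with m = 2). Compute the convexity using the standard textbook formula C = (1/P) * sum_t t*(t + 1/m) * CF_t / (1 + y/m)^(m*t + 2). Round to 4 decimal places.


Answer: Convexity = 21.9156

Derivation:
Coupon per period c = face * coupon_rate / m = 38.500000
Periods per year m = 2; per-period yield y/m = 0.015000
Number of cashflows N = 10
Cashflows (t years, CF_t, discount factor 1/(1+y/m)^(m*t), PV):
  t = 0.5000: CF_t = 38.500000, DF = 0.985222, PV = 37.931034
  t = 1.0000: CF_t = 38.500000, DF = 0.970662, PV = 37.370477
  t = 1.5000: CF_t = 38.500000, DF = 0.956317, PV = 36.818204
  t = 2.0000: CF_t = 38.500000, DF = 0.942184, PV = 36.274093
  t = 2.5000: CF_t = 38.500000, DF = 0.928260, PV = 35.738023
  t = 3.0000: CF_t = 38.500000, DF = 0.914542, PV = 35.209874
  t = 3.5000: CF_t = 38.500000, DF = 0.901027, PV = 34.689531
  t = 4.0000: CF_t = 38.500000, DF = 0.887711, PV = 34.176878
  t = 4.5000: CF_t = 38.500000, DF = 0.874592, PV = 33.671801
  t = 5.0000: CF_t = 1038.500000, DF = 0.861667, PV = 894.841420
Price P = sum_t PV_t = 1216.721337
Convexity numerator sum_t t*(t + 1/m) * CF_t / (1+y/m)^(m*t + 2):
  t = 0.5000: term = 18.409102
  t = 1.0000: term = 54.411139
  t = 1.5000: term = 107.214068
  t = 2.0000: term = 176.049372
  t = 2.5000: term = 260.171486
  t = 3.0000: term = 358.857222
  t = 3.5000: term = 471.405217
  t = 4.0000: term = 597.135392
  t = 4.5000: term = 735.388413
  t = 5.0000: term = 23886.179285
Convexity = (1/P) * sum = 26665.220696 / 1216.721337 = 21.915635


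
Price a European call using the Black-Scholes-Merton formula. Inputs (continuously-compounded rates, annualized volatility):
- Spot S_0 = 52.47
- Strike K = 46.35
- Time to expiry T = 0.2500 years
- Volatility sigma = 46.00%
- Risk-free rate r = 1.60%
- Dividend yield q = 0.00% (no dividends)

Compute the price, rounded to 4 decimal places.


d1 = (ln(S/K) + (r - q + 0.5*sigma^2) * T) / (sigma * sqrt(T)) = 0.67160994
d2 = d1 - sigma * sqrt(T) = 0.44160994
exp(-rT) = 0.99600799; exp(-qT) = 1.00000000
C = S_0 * exp(-qT) * N(d1) - K * exp(-rT) * N(d2)
N(d1) = 0.74908397; N(d2) = 0.67061425
C = 52.4700 * 1.00000000 * 0.74908397 - 46.3500 * 0.99600799 * 0.67061425 = 8.3455

Answer: Price = 8.3455


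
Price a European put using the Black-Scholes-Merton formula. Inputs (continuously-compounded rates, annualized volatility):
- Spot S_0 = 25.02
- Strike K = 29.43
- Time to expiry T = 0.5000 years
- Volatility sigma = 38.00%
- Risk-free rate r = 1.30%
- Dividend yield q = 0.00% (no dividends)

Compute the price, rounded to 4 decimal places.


Answer: Price = 5.4795

Derivation:
d1 = (ln(S/K) + (r - q + 0.5*sigma^2) * T) / (sigma * sqrt(T)) = -0.44562263
d2 = d1 - sigma * sqrt(T) = -0.71432320
exp(-rT) = 0.99352108; exp(-qT) = 1.00000000
P = K * exp(-rT) * N(-d2) - S_0 * exp(-qT) * N(-d1)
N(-d1) = 0.67206507; N(-d2) = 0.76248633
P = 29.4300 * 0.99352108 * 0.76248633 - 25.0200 * 1.00000000 * 0.67206507 = 5.4795


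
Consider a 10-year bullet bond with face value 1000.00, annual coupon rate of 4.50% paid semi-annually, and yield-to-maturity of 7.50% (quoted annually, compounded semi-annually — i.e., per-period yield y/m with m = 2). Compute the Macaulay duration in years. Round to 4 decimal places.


Answer: Macaulay duration = 7.8842 years

Derivation:
Coupon per period c = face * coupon_rate / m = 22.500000
Periods per year m = 2; per-period yield y/m = 0.037500
Number of cashflows N = 20
Cashflows (t years, CF_t, discount factor 1/(1+y/m)^(m*t), PV):
  t = 0.5000: CF_t = 22.500000, DF = 0.963855, PV = 21.686747
  t = 1.0000: CF_t = 22.500000, DF = 0.929017, PV = 20.902889
  t = 1.5000: CF_t = 22.500000, DF = 0.895438, PV = 20.147363
  t = 2.0000: CF_t = 22.500000, DF = 0.863073, PV = 19.419145
  t = 2.5000: CF_t = 22.500000, DF = 0.831878, PV = 18.717248
  t = 3.0000: CF_t = 22.500000, DF = 0.801810, PV = 18.040721
  t = 3.5000: CF_t = 22.500000, DF = 0.772829, PV = 17.388647
  t = 4.0000: CF_t = 22.500000, DF = 0.744895, PV = 16.760141
  t = 4.5000: CF_t = 22.500000, DF = 0.717971, PV = 16.154353
  t = 5.0000: CF_t = 22.500000, DF = 0.692020, PV = 15.570461
  t = 5.5000: CF_t = 22.500000, DF = 0.667008, PV = 15.007673
  t = 6.0000: CF_t = 22.500000, DF = 0.642899, PV = 14.465227
  t = 6.5000: CF_t = 22.500000, DF = 0.619662, PV = 13.942387
  t = 7.0000: CF_t = 22.500000, DF = 0.597264, PV = 13.438446
  t = 7.5000: CF_t = 22.500000, DF = 0.575676, PV = 12.952719
  t = 8.0000: CF_t = 22.500000, DF = 0.554869, PV = 12.484548
  t = 8.5000: CF_t = 22.500000, DF = 0.534813, PV = 12.033300
  t = 9.0000: CF_t = 22.500000, DF = 0.515483, PV = 11.598361
  t = 9.5000: CF_t = 22.500000, DF = 0.496851, PV = 11.179143
  t = 10.0000: CF_t = 1022.500000, DF = 0.478892, PV = 489.667420
Price P = sum_t PV_t = 791.556937
Macaulay numerator sum_t t * PV_t:
  t * PV_t at t = 0.5000: 10.843373
  t * PV_t at t = 1.0000: 20.902889
  t * PV_t at t = 1.5000: 30.221044
  t * PV_t at t = 2.0000: 38.838289
  t * PV_t at t = 2.5000: 46.793120
  t * PV_t at t = 3.0000: 54.122162
  t * PV_t at t = 3.5000: 60.860263
  t * PV_t at t = 4.0000: 67.040565
  t * PV_t at t = 4.5000: 72.694589
  t * PV_t at t = 5.0000: 77.852304
  t * PV_t at t = 5.5000: 82.542202
  t * PV_t at t = 6.0000: 86.791362
  t * PV_t at t = 6.5000: 90.625519
  t * PV_t at t = 7.0000: 94.069120
  t * PV_t at t = 7.5000: 97.145391
  t * PV_t at t = 8.0000: 99.876386
  t * PV_t at t = 8.5000: 102.283046
  t * PV_t at t = 9.0000: 104.385249
  t * PV_t at t = 9.5000: 106.201860
  t * PV_t at t = 10.0000: 4896.674198
Macaulay duration D = (sum_t t * PV_t) / P = 6240.762929 / 791.556937 = 7.884162


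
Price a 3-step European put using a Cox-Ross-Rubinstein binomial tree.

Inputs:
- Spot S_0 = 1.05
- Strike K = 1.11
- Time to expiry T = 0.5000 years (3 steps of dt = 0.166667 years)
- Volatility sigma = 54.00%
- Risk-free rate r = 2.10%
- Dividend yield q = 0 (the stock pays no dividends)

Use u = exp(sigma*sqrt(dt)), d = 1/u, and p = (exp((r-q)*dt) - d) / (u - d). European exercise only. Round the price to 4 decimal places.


dt = T/N = 0.166667
u = exp(sigma*sqrt(dt)) = 1.246643; d = 1/u = 0.802154
p = (exp((r-q)*dt) - d) / (u - d) = 0.452997
Discount per step: exp(-r*dt) = 0.996506
Stock lattice S(k, i) with i counting down-moves:
  k=0: S(0,0) = 1.0500
  k=1: S(1,0) = 1.3090; S(1,1) = 0.8423
  k=2: S(2,0) = 1.6318; S(2,1) = 1.0500; S(2,2) = 0.6756
  k=3: S(3,0) = 2.0343; S(3,1) = 1.3090; S(3,2) = 0.8423; S(3,3) = 0.5420
Terminal payoffs V(N, i) = max(K - S_T, 0):
  V(3,0) = 0.000000; V(3,1) = 0.000000; V(3,2) = 0.267738; V(3,3) = 0.568045
Backward induction: V(k, i) = exp(-r*dt) * [p * V(k+1, i) + (1-p) * V(k+1, i+1)].
  V(2,0) = exp(-r*dt) * [p*0.000000 + (1-p)*0.000000] = 0.000000
  V(2,1) = exp(-r*dt) * [p*0.000000 + (1-p)*0.267738] = 0.145942
  V(2,2) = exp(-r*dt) * [p*0.267738 + (1-p)*0.568045] = 0.430497
  V(1,0) = exp(-r*dt) * [p*0.000000 + (1-p)*0.145942] = 0.079552
  V(1,1) = exp(-r*dt) * [p*0.145942 + (1-p)*0.430497] = 0.300541
  V(0,0) = exp(-r*dt) * [p*0.079552 + (1-p)*0.300541] = 0.199733

Answer: Price = V(0,0) = 0.1997


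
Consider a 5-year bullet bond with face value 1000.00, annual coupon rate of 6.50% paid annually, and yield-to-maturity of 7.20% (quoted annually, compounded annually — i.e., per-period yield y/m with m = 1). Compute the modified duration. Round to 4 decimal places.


Answer: Modified duration = 4.1197

Derivation:
Coupon per period c = face * coupon_rate / m = 65.000000
Periods per year m = 1; per-period yield y/m = 0.072000
Number of cashflows N = 5
Cashflows (t years, CF_t, discount factor 1/(1+y/m)^(m*t), PV):
  t = 1.0000: CF_t = 65.000000, DF = 0.932836, PV = 60.634328
  t = 2.0000: CF_t = 65.000000, DF = 0.870183, PV = 56.561873
  t = 3.0000: CF_t = 65.000000, DF = 0.811738, PV = 52.762942
  t = 4.0000: CF_t = 65.000000, DF = 0.757218, PV = 49.219162
  t = 5.0000: CF_t = 1065.000000, DF = 0.706360, PV = 752.273357
Price P = sum_t PV_t = 971.451663
First compute Macaulay numerator sum_t t * PV_t:
  t * PV_t at t = 1.0000: 60.634328
  t * PV_t at t = 2.0000: 113.123747
  t * PV_t at t = 3.0000: 158.288825
  t * PV_t at t = 4.0000: 196.876648
  t * PV_t at t = 5.0000: 3761.366786
Macaulay duration D = 4290.290335 / 971.451663 = 4.416370
Modified duration = D / (1 + y/m) = 4.416370 / (1 + 0.072000) = 4.119748


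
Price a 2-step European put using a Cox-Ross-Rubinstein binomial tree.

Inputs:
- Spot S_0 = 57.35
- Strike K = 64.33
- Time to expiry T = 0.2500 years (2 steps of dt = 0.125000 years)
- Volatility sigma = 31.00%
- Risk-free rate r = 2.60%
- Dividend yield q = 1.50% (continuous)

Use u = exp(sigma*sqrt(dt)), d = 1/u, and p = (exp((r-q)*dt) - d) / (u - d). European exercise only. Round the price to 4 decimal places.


Answer: Price = V(0,0) = 8.3900

Derivation:
dt = T/N = 0.125000
u = exp(sigma*sqrt(dt)) = 1.115833; d = 1/u = 0.896191
p = (exp((r-q)*dt) - d) / (u - d) = 0.478891
Discount per step: exp(-r*dt) = 0.996755
Stock lattice S(k, i) with i counting down-moves:
  k=0: S(0,0) = 57.3500
  k=1: S(1,0) = 63.9930; S(1,1) = 51.3966
  k=2: S(2,0) = 71.4056; S(2,1) = 57.3500; S(2,2) = 46.0611
Terminal payoffs V(N, i) = max(K - S_T, 0):
  V(2,0) = 0.000000; V(2,1) = 6.980000; V(2,2) = 18.268856
Backward induction: V(k, i) = exp(-r*dt) * [p * V(k+1, i) + (1-p) * V(k+1, i+1)].
  V(1,0) = exp(-r*dt) * [p*0.000000 + (1-p)*6.980000] = 3.625535
  V(1,1) = exp(-r*dt) * [p*6.980000 + (1-p)*18.268856] = 12.820983
  V(0,0) = exp(-r*dt) * [p*3.625535 + (1-p)*12.820983] = 8.390049


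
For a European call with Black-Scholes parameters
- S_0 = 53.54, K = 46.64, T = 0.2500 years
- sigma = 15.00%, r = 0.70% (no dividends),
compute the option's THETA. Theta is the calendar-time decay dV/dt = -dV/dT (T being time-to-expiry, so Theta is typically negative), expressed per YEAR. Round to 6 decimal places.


d1 = 1.9004399473; d2 = 1.8254399473
phi(d1) = 0.0655609831; exp(-qT) = 1.0000000000; exp(-rT) = 0.9982515304
Theta = -S*exp(-qT)*phi(d1)*sigma/(2*sqrt(T)) - r*K*exp(-rT)*N(d2) + q*S*exp(-qT)*N(d1)
N(d1) = 0.9713122956; N(d2) = 0.9660326672; sqrt(T) = 0.5000000000
Term 1 = -53.5400 * 1.0000000000 * 0.0655609831 * 0.1500 / (2 * 0.5000000000) = -0.5265202553
Term 2 = -0.0070 * 46.6400 * 0.9982515304 * 0.9660326672 = -0.3148388948
Term 3 = 0 (no dividend yield, q = 0)
Theta = -0.5265202553 + (-0.3148388948) + (0.0000000000) = -0.841359

Answer: Theta = -0.841359


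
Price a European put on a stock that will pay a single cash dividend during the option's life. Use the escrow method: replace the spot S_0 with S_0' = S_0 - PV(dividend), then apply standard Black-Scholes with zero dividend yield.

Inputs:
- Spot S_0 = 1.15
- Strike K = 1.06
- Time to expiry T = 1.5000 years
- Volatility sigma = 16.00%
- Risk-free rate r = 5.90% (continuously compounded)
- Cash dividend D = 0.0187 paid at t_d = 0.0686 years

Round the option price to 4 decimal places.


PV(D) = D * exp(-r * t_d) = 0.0187 * 0.99596078 = 0.01862447
S_0' = S_0 - PV(D) = 1.1500 - 0.01862447 = 1.13137553
d1 = (ln(S_0'/K) + (r + sigma^2/2)*T) / (sigma*sqrt(T)) = 0.88214939
d2 = d1 - sigma*sqrt(T) = 0.68619021
exp(-rT) = 0.91530311
N(-d1) = 0.18884801; N(-d2) = 0.24629659
P = K * exp(-rT) * N(-d2) - S_0' * N(-d1) = 1.0600 * 0.91530311 * 0.24629659 - 1.13137553 * 0.18884801 = 0.0253

Answer: Price = 0.0253


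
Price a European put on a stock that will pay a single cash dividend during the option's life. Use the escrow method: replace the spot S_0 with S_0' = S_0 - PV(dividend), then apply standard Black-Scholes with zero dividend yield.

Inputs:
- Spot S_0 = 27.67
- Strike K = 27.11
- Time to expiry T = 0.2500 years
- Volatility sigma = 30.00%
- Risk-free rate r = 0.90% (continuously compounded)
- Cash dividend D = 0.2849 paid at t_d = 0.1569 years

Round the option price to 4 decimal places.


PV(D) = D * exp(-r * t_d) = 0.2849 * 0.99858890 = 0.28449798
S_0' = S_0 - PV(D) = 27.6700 - 0.28449798 = 27.38550202
d1 = (ln(S_0'/K) + (r + sigma^2/2)*T) / (sigma*sqrt(T)) = 0.15740724
d2 = d1 - sigma*sqrt(T) = 0.00740724
exp(-rT) = 0.99775253
N(-d1) = 0.43746195; N(-d2) = 0.49704496
P = K * exp(-rT) * N(-d2) - S_0' * N(-d1) = 27.1100 * 0.99775253 * 0.49704496 - 27.38550202 * 0.43746195 = 1.4645

Answer: Price = 1.4645


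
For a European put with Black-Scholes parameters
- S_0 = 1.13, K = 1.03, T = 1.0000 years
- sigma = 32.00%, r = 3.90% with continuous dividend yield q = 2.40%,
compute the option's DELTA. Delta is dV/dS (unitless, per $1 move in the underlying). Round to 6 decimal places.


Answer: Delta = -0.302448

Derivation:
d1 = 0.4964338453; d2 = 0.1764338453
phi(d1) = 0.3526914038; exp(-qT) = 0.9762857098; exp(-rT) = 0.9617507091
N(-d1) = 0.3097941755
Delta = -exp(-qT) * N(-d1) = -0.9762857098 * 0.3097941755 = -0.302448


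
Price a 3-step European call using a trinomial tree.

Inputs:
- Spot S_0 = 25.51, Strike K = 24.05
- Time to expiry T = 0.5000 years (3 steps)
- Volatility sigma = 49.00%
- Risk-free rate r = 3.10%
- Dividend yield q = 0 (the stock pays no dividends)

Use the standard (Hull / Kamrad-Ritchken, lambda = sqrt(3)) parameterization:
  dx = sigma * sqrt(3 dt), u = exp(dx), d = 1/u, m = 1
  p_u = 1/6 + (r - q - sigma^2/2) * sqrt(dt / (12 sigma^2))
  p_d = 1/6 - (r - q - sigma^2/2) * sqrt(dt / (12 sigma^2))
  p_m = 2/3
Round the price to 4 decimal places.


dt = T/N = 0.166667; dx = sigma*sqrt(3*dt) = 0.346482
u = exp(dx) = 1.414084; d = 1/u = 0.707171
p_u = 0.145249, p_m = 0.666667, p_d = 0.188084
Discount per step: exp(-r*dt) = 0.994847
Stock lattice S(k, j) with j the centered position index:
  k=0: S(0,+0) = 25.5100
  k=1: S(1,-1) = 18.0399; S(1,+0) = 25.5100; S(1,+1) = 36.0733
  k=2: S(2,-2) = 12.7573; S(2,-1) = 18.0399; S(2,+0) = 25.5100; S(2,+1) = 36.0733; S(2,+2) = 51.0107
  k=3: S(3,-3) = 9.0216; S(3,-2) = 12.7573; S(3,-1) = 18.0399; S(3,+0) = 25.5100; S(3,+1) = 36.0733; S(3,+2) = 51.0107; S(3,+3) = 72.1334
Terminal payoffs V(N, j) = max(S_T - K, 0):
  V(3,-3) = 0.000000; V(3,-2) = 0.000000; V(3,-1) = 0.000000; V(3,+0) = 1.460000; V(3,+1) = 12.023296; V(3,+2) = 26.960688; V(3,+3) = 48.083423
Backward induction: V(k, j) = exp(-r*dt) * [p_u * V(k+1, j+1) + p_m * V(k+1, j) + p_d * V(k+1, j-1)]
  V(2,-2) = exp(-r*dt) * [p_u*0.000000 + p_m*0.000000 + p_d*0.000000] = 0.000000
  V(2,-1) = exp(-r*dt) * [p_u*1.460000 + p_m*0.000000 + p_d*0.000000] = 0.210971
  V(2,+0) = exp(-r*dt) * [p_u*12.023296 + p_m*1.460000 + p_d*0.000000] = 2.705690
  V(2,+1) = exp(-r*dt) * [p_u*26.960688 + p_m*12.023296 + p_d*1.460000] = 12.143245
  V(2,+2) = exp(-r*dt) * [p_u*48.083423 + p_m*26.960688 + p_d*12.023296] = 27.078985
  V(1,-1) = exp(-r*dt) * [p_u*2.705690 + p_m*0.210971 + p_d*0.000000] = 0.530896
  V(1,+0) = exp(-r*dt) * [p_u*12.143245 + p_m*2.705690 + p_d*0.210971] = 3.588678
  V(1,+1) = exp(-r*dt) * [p_u*27.078985 + p_m*12.143245 + p_d*2.705690] = 12.472980
  V(0,+0) = exp(-r*dt) * [p_u*12.472980 + p_m*3.588678 + p_d*0.530896] = 4.281814

Answer: Price = V(0,0) = 4.2818


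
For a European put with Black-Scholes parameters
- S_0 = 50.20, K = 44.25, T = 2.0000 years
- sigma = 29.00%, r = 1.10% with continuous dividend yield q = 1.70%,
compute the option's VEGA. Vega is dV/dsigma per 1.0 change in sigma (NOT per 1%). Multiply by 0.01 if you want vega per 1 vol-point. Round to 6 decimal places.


Answer: Vega = 24.356637

Derivation:
d1 = 0.4834163678; d2 = 0.0732944347
phi(d1) = 0.3549479125; exp(-qT) = 0.9665715046; exp(-rT) = 0.9782402351
Vega = S * exp(-qT) * phi(d1) * sqrt(T) = 50.2000 * 0.9665715046 * 0.3549479125 * 1.4142135624 = 24.356637


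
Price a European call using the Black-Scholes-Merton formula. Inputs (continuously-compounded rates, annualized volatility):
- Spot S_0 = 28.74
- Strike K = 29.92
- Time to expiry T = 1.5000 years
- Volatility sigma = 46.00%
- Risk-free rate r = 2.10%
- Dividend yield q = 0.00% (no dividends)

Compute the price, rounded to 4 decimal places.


Answer: Price = 6.2777

Derivation:
d1 = (ln(S/K) + (r - q + 0.5*sigma^2) * T) / (sigma * sqrt(T)) = 0.26618273
d2 = d1 - sigma * sqrt(T) = -0.29719991
exp(-rT) = 0.96899096; exp(-qT) = 1.00000000
C = S_0 * exp(-qT) * N(d1) - K * exp(-rT) * N(d2)
N(d1) = 0.60495076; N(d2) = 0.38315694
C = 28.7400 * 1.00000000 * 0.60495076 - 29.9200 * 0.96899096 * 0.38315694 = 6.2777


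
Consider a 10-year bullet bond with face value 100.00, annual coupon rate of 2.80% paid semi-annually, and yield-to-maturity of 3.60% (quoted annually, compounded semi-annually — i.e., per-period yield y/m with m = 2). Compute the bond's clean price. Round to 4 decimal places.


Coupon per period c = face * coupon_rate / m = 1.400000
Periods per year m = 2; per-period yield y/m = 0.018000
Number of cashflows N = 20
Cashflows (t years, CF_t, discount factor 1/(1+y/m)^(m*t), PV):
  t = 0.5000: CF_t = 1.400000, DF = 0.982318, PV = 1.375246
  t = 1.0000: CF_t = 1.400000, DF = 0.964949, PV = 1.350929
  t = 1.5000: CF_t = 1.400000, DF = 0.947887, PV = 1.327042
  t = 2.0000: CF_t = 1.400000, DF = 0.931127, PV = 1.303578
  t = 2.5000: CF_t = 1.400000, DF = 0.914663, PV = 1.280528
  t = 3.0000: CF_t = 1.400000, DF = 0.898490, PV = 1.257886
  t = 3.5000: CF_t = 1.400000, DF = 0.882603, PV = 1.235645
  t = 4.0000: CF_t = 1.400000, DF = 0.866997, PV = 1.213796
  t = 4.5000: CF_t = 1.400000, DF = 0.851667, PV = 1.192334
  t = 5.0000: CF_t = 1.400000, DF = 0.836608, PV = 1.171252
  t = 5.5000: CF_t = 1.400000, DF = 0.821816, PV = 1.150542
  t = 6.0000: CF_t = 1.400000, DF = 0.807285, PV = 1.130198
  t = 6.5000: CF_t = 1.400000, DF = 0.793010, PV = 1.110215
  t = 7.0000: CF_t = 1.400000, DF = 0.778989, PV = 1.090584
  t = 7.5000: CF_t = 1.400000, DF = 0.765215, PV = 1.071301
  t = 8.0000: CF_t = 1.400000, DF = 0.751684, PV = 1.052358
  t = 8.5000: CF_t = 1.400000, DF = 0.738393, PV = 1.033751
  t = 9.0000: CF_t = 1.400000, DF = 0.725337, PV = 1.015472
  t = 9.5000: CF_t = 1.400000, DF = 0.712512, PV = 0.997517
  t = 10.0000: CF_t = 101.400000, DF = 0.699914, PV = 70.971240
Price P = sum_t PV_t = 93.331414

Answer: Price = 93.3314


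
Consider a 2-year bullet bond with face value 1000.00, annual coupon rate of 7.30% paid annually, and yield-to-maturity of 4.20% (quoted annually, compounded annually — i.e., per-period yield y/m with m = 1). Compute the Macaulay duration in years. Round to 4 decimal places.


Coupon per period c = face * coupon_rate / m = 73.000000
Periods per year m = 1; per-period yield y/m = 0.042000
Number of cashflows N = 2
Cashflows (t years, CF_t, discount factor 1/(1+y/m)^(m*t), PV):
  t = 1.0000: CF_t = 73.000000, DF = 0.959693, PV = 70.057582
  t = 2.0000: CF_t = 1073.000000, DF = 0.921010, PV = 988.244223
Price P = sum_t PV_t = 1058.301804
Macaulay numerator sum_t t * PV_t:
  t * PV_t at t = 1.0000: 70.057582
  t * PV_t at t = 2.0000: 1976.488445
Macaulay duration D = (sum_t t * PV_t) / P = 2046.546027 / 1058.301804 = 1.933802

Answer: Macaulay duration = 1.9338 years


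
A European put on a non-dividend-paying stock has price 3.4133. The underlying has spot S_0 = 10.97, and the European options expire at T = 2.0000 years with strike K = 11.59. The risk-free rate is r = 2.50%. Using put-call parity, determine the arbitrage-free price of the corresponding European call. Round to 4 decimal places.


Put-call parity: C - P = S_0 * exp(-qT) - K * exp(-rT).
S_0 * exp(-qT) = 10.9700 * 1.00000000 = 10.97000000
K * exp(-rT) = 11.5900 * 0.95122942 = 11.02474903
C = P + S*exp(-qT) - K*exp(-rT)
C = 3.4133 + 10.97000000 - 11.02474903 = 3.3586

Answer: Call price = 3.3586


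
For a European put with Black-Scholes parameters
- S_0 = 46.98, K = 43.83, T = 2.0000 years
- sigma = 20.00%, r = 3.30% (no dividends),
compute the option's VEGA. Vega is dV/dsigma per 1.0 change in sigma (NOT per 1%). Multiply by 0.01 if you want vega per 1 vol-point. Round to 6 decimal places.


Answer: Vega = 21.868936

Derivation:
d1 = 0.6201448970; d2 = 0.3373021845
phi(d1) = 0.3291543860; exp(-qT) = 1.0000000000; exp(-rT) = 0.9361308643
Vega = S * exp(-qT) * phi(d1) * sqrt(T) = 46.9800 * 1.0000000000 * 0.3291543860 * 1.4142135624 = 21.868936


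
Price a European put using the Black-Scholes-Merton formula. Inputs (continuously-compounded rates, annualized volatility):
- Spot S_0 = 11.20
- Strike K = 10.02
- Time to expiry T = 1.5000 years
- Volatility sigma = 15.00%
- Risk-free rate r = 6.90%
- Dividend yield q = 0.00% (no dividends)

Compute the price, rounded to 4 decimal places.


Answer: Price = 0.1100

Derivation:
d1 = (ln(S/K) + (r - q + 0.5*sigma^2) * T) / (sigma * sqrt(T)) = 1.26124598
d2 = d1 - sigma * sqrt(T) = 1.07753425
exp(-rT) = 0.90167602; exp(-qT) = 1.00000000
P = K * exp(-rT) * N(-d2) - S_0 * exp(-qT) * N(-d1)
N(-d1) = 0.10361012; N(-d2) = 0.14062083
P = 10.0200 * 0.90167602 * 0.14062083 - 11.2000 * 1.00000000 * 0.10361012 = 0.1100


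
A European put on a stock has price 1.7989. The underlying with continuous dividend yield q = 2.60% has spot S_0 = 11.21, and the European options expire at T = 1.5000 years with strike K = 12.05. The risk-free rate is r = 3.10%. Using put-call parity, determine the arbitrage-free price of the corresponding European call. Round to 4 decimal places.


Answer: Call price = 1.0776

Derivation:
Put-call parity: C - P = S_0 * exp(-qT) - K * exp(-rT).
S_0 * exp(-qT) = 11.2100 * 0.96175071 = 10.78122545
K * exp(-rT) = 12.0500 * 0.95456456 = 11.50250295
C = P + S*exp(-qT) - K*exp(-rT)
C = 1.7989 + 10.78122545 - 11.50250295 = 1.0776


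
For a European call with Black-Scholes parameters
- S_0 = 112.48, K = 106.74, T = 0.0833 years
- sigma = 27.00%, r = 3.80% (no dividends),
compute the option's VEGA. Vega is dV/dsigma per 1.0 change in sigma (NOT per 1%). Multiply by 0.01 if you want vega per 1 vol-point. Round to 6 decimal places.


d1 = 0.7517467687; d2 = 0.6738200724
phi(d1) = 0.3007427186; exp(-qT) = 1.0000000000; exp(-rT) = 0.9968396046
Vega = S * exp(-qT) * phi(d1) * sqrt(T) = 112.4800 * 1.0000000000 * 0.3007427186 * 0.2886173938 = 9.763217

Answer: Vega = 9.763217


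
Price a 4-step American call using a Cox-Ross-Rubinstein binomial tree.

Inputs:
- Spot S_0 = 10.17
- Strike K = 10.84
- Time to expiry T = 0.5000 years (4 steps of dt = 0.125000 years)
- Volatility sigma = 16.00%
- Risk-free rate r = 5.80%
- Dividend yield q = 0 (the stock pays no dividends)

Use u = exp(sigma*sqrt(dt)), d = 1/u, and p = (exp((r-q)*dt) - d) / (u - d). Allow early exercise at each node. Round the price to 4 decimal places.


Answer: Price = V(0,0) = 0.3297

Derivation:
dt = T/N = 0.125000
u = exp(sigma*sqrt(dt)) = 1.058199; d = 1/u = 0.945002
p = (exp((r-q)*dt) - d) / (u - d) = 0.550142
Discount per step: exp(-r*dt) = 0.992776
Stock lattice S(k, i) with i counting down-moves:
  k=0: S(0,0) = 10.1700
  k=1: S(1,0) = 10.7619; S(1,1) = 9.6107
  k=2: S(2,0) = 11.3882; S(2,1) = 10.1700; S(2,2) = 9.0821
  k=3: S(3,0) = 12.0510; S(3,1) = 10.7619; S(3,2) = 9.6107; S(3,3) = 8.5826
  k=4: S(4,0) = 12.7524; S(4,1) = 11.3882; S(4,2) = 10.1700; S(4,3) = 9.0821; S(4,4) = 8.1106
Terminal payoffs V(N, i) = max(S_T - K, 0):
  V(4,0) = 1.912360; V(4,1) = 0.548218; V(4,2) = 0.000000; V(4,3) = 0.000000; V(4,4) = 0.000000
Backward induction: V(k, i) = exp(-r*dt) * [p * V(k+1, i) + (1-p) * V(k+1, i+1)]; then take max(V_cont, immediate exercise) for American.
  V(3,0) = exp(-r*dt) * [p*1.912360 + (1-p)*0.548218] = 1.289308; exercise = 1.211002; V(3,0) = max -> 1.289308
  V(3,1) = exp(-r*dt) * [p*0.548218 + (1-p)*0.000000] = 0.299419; exercise = 0.000000; V(3,1) = max -> 0.299419
  V(3,2) = exp(-r*dt) * [p*0.000000 + (1-p)*0.000000] = 0.000000; exercise = 0.000000; V(3,2) = max -> 0.000000
  V(3,3) = exp(-r*dt) * [p*0.000000 + (1-p)*0.000000] = 0.000000; exercise = 0.000000; V(3,3) = max -> 0.000000
  V(2,0) = exp(-r*dt) * [p*1.289308 + (1-p)*0.299419] = 0.837901; exercise = 0.548218; V(2,0) = max -> 0.837901
  V(2,1) = exp(-r*dt) * [p*0.299419 + (1-p)*0.000000] = 0.163533; exercise = 0.000000; V(2,1) = max -> 0.163533
  V(2,2) = exp(-r*dt) * [p*0.000000 + (1-p)*0.000000] = 0.000000; exercise = 0.000000; V(2,2) = max -> 0.000000
  V(1,0) = exp(-r*dt) * [p*0.837901 + (1-p)*0.163533] = 0.530670; exercise = 0.000000; V(1,0) = max -> 0.530670
  V(1,1) = exp(-r*dt) * [p*0.163533 + (1-p)*0.000000] = 0.089316; exercise = 0.000000; V(1,1) = max -> 0.089316
  V(0,0) = exp(-r*dt) * [p*0.530670 + (1-p)*0.089316] = 0.329724; exercise = 0.000000; V(0,0) = max -> 0.329724


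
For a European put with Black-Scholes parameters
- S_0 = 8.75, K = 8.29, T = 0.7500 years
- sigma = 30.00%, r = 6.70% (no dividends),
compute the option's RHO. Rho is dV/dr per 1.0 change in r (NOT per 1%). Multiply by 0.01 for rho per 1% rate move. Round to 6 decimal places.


Answer: Rho = -2.324044

Derivation:
d1 = 0.5311766091; d2 = 0.2713689880
phi(d1) = 0.3464513659; exp(-qT) = 1.0000000000; exp(-rT) = 0.9509916469
N(-d2) = 0.3930536257
Rho = -K*T*exp(-rT)*N(-d2) = -8.2900 * 0.7500 * 0.9509916469 * 0.3930536257 = -2.324044


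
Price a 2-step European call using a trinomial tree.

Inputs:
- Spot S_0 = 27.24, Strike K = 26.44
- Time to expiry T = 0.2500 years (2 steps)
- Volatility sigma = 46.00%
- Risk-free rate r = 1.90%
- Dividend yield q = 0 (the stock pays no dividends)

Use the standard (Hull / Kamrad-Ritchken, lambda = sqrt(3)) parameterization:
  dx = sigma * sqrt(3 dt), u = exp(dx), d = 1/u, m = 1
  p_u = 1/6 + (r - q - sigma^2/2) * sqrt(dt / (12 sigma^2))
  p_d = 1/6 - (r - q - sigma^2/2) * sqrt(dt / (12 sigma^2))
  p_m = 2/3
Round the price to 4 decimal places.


Answer: Price = V(0,0) = 2.7507

Derivation:
dt = T/N = 0.125000; dx = sigma*sqrt(3*dt) = 0.281691
u = exp(dx) = 1.325370; d = 1/u = 0.754507
p_u = 0.147408, p_m = 0.666667, p_d = 0.185925
Discount per step: exp(-r*dt) = 0.997628
Stock lattice S(k, j) with j the centered position index:
  k=0: S(0,+0) = 27.2400
  k=1: S(1,-1) = 20.5528; S(1,+0) = 27.2400; S(1,+1) = 36.1031
  k=2: S(2,-2) = 15.5072; S(2,-1) = 20.5528; S(2,+0) = 27.2400; S(2,+1) = 36.1031; S(2,+2) = 47.8499
Terminal payoffs V(N, j) = max(S_T - K, 0):
  V(2,-2) = 0.000000; V(2,-1) = 0.000000; V(2,+0) = 0.800000; V(2,+1) = 9.663066; V(2,+2) = 21.409905
Backward induction: V(k, j) = exp(-r*dt) * [p_u * V(k+1, j+1) + p_m * V(k+1, j) + p_d * V(k+1, j-1)]
  V(1,-1) = exp(-r*dt) * [p_u*0.800000 + p_m*0.000000 + p_d*0.000000] = 0.117647
  V(1,+0) = exp(-r*dt) * [p_u*9.663066 + p_m*0.800000 + p_d*0.000000] = 1.953102
  V(1,+1) = exp(-r*dt) * [p_u*21.409905 + p_m*9.663066 + p_d*0.800000] = 9.723655
  V(0,+0) = exp(-r*dt) * [p_u*9.723655 + p_m*1.953102 + p_d*0.117647] = 2.750745
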